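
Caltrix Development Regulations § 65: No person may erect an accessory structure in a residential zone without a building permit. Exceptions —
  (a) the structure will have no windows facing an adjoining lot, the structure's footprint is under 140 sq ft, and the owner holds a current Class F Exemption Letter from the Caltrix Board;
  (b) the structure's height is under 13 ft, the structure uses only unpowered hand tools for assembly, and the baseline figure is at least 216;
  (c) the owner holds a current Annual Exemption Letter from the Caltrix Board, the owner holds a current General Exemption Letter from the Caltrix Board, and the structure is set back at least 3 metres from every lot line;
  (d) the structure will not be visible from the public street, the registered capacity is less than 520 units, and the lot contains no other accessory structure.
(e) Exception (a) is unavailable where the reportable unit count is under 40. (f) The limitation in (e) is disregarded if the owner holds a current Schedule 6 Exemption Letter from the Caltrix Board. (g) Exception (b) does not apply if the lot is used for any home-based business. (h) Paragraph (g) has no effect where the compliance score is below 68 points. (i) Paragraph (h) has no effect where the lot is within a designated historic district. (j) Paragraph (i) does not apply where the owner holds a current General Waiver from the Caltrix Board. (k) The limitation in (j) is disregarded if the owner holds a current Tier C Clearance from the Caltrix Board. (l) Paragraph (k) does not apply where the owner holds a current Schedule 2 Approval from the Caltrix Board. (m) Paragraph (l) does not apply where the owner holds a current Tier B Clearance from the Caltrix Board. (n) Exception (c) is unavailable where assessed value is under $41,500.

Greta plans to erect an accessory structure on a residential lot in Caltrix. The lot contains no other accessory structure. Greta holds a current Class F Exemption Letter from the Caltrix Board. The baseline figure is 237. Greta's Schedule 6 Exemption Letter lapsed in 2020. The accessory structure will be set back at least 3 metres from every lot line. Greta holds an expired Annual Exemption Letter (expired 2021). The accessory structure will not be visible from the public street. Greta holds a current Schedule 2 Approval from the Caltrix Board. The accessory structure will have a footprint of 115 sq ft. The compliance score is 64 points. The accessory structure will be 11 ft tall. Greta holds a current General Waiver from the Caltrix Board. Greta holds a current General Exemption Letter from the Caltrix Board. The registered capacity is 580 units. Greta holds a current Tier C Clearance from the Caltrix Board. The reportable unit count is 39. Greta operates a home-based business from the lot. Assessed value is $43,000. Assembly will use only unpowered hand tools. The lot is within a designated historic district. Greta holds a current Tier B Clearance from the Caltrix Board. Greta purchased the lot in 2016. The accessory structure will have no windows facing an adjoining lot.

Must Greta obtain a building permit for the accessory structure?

Yes — Greta must obtain a building permit.

All of (a)'s requirements are met (no windows face an adjoining lot; the structure's footprint is 115 sq ft, under the 140 sq ft limit; a current Class F Exemption Letter is held). However, paragraphs (e)–(f) must be considered: (e) is engaged — the reportable unit count is 39, under the 40 limit. (f) is inapplicable (there is no Schedule 6 Exemption Letter in force), so (e) stands. Exception (a) does not apply.
Exception (b)'s conditions are all satisfied: the structure's height is 11 ft, under the 13 ft limit; assembly uses only hand tools; the baseline figure is 237, meeting the 216 threshold. However, paragraphs (g)–(m) must be considered: (g) operates against (b): a home-based business operates on the lot. (h) would limit (g) — the compliance score is 64 points, below the 68 points limit — but (i) sets (h) aside: (i) applies — the lot is in a historic district. (j) is engaged (a current General Waiver is held), but is displaced by (k): (k) applies — a current Tier C Clearance is held. (l) would limit (k) — a current Schedule 2 Approval is held — but (m) sets (l) aside: (m) operates against (l): a current Tier B Clearance is held. Exception (b) does not apply.
Exception (c) does not apply: no current Annual Exemption Letter is held.
Exception (d) does not apply: the registered capacity is 580 units, not less than 520 units.
None of the exceptions is available; § 65 applies in full.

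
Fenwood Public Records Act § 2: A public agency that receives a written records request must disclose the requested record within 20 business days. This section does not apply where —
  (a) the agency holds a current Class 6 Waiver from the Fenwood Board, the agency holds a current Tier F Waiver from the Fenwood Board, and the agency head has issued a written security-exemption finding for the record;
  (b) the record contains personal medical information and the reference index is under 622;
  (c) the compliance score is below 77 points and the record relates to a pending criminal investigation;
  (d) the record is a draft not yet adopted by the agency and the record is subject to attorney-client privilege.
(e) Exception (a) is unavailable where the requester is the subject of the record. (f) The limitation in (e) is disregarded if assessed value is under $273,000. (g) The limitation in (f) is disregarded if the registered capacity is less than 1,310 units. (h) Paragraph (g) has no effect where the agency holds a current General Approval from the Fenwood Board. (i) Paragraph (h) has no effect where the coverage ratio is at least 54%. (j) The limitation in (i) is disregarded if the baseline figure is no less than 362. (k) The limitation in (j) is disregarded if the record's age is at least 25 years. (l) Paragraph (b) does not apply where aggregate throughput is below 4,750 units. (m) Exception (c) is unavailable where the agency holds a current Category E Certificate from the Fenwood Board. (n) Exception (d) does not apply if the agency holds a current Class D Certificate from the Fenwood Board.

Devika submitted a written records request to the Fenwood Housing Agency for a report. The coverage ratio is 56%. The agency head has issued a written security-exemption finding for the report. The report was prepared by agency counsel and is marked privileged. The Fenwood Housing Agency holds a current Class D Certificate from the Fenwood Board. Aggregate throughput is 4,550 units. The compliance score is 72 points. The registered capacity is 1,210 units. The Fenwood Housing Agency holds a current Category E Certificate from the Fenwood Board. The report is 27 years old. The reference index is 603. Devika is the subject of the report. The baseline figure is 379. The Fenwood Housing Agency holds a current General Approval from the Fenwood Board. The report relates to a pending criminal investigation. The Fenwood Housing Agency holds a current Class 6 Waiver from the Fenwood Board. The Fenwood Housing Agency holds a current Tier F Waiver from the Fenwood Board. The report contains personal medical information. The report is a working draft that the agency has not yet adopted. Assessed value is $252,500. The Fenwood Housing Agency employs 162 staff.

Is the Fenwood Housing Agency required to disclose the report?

Yes — the Fenwood Housing Agency must disclose the report.

All of (a)'s requirements are met (a current Class 6 Waiver is held; a current Tier F Waiver is held; a written security-exemption finding has been issued). Turning to paragraphs (e)–(k): (e) operates against (a): Devika is the subject of the report. (f) applies (assessed value is $252,500, under the $273,000 limit), but is displaced by (g): (g) operates against (f): the registered capacity is 1,210 units, less than the 1,310 units limit. (h) would limit (g) — a current General Approval is held — but (i) sets (h) aside: (i) operates against (h): the coverage ratio is 56%, meeting the 54% threshold. (j) would limit (i) — the baseline figure is 379, meeting the 362 threshold — but (k) sets (j) aside: (k) operates — the record's age is 27 years, meeting the 25 years threshold. Exception (a) does not apply.
Exception (b): the report contains personal medical information; the reference index is 603, under the 622 limit — every condition holds. Turning to paragraph (l): (l) is triggered — aggregate throughput is 4,550 units, below the 4,750 units limit. Exception (b) does not apply.
All of (c)'s requirements are met (the compliance score is 72 points, below the 77 points limit; the report relates to a pending investigation). But: (m) applies — a current Category E Certificate is held. (c) is therefore removed.
Exception (d)'s conditions are all satisfied: the report is an unadopted draft; the report is privileged. However, paragraph (n) must be considered: (n) is engaged — a current Class D Certificate is held. Exception (d) does not apply.
None of the exceptions is available; § 2 applies in full.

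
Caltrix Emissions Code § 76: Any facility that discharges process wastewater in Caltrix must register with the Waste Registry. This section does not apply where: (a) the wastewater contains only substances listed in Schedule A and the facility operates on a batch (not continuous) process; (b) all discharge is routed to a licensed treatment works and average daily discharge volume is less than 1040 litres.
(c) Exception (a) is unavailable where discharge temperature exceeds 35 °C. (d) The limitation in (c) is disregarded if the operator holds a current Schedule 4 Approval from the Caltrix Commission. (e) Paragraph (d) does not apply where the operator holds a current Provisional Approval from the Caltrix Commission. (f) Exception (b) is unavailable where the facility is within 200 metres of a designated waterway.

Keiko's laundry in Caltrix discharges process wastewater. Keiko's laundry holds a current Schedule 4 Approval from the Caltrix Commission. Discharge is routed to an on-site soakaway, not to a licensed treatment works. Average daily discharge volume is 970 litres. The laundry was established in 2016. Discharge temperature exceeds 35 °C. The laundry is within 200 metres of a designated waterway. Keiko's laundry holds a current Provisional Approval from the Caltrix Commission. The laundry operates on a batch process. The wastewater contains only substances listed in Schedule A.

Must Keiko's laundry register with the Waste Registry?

Yes — Keiko's laundry must register with the Waste Registry.

Exception (a) is satisfied on its face — the wastewater is Schedule-A-only; the facility operates on a batch process. But: (c) operates against (a): discharge temperature exceeds 35 °C. (d) applies (a current Schedule 4 Approval is held), but is set aside by (e): (e) applies — a current Provisional Approval is held. Exception (a) does not apply.
Exception (b) requires that all discharge is routed to a licensed treatment works; but discharge is not routed to a licensed treatment works, so (b) is unavailable.
No exception is made out. Keiko's laundry falls within the general rule.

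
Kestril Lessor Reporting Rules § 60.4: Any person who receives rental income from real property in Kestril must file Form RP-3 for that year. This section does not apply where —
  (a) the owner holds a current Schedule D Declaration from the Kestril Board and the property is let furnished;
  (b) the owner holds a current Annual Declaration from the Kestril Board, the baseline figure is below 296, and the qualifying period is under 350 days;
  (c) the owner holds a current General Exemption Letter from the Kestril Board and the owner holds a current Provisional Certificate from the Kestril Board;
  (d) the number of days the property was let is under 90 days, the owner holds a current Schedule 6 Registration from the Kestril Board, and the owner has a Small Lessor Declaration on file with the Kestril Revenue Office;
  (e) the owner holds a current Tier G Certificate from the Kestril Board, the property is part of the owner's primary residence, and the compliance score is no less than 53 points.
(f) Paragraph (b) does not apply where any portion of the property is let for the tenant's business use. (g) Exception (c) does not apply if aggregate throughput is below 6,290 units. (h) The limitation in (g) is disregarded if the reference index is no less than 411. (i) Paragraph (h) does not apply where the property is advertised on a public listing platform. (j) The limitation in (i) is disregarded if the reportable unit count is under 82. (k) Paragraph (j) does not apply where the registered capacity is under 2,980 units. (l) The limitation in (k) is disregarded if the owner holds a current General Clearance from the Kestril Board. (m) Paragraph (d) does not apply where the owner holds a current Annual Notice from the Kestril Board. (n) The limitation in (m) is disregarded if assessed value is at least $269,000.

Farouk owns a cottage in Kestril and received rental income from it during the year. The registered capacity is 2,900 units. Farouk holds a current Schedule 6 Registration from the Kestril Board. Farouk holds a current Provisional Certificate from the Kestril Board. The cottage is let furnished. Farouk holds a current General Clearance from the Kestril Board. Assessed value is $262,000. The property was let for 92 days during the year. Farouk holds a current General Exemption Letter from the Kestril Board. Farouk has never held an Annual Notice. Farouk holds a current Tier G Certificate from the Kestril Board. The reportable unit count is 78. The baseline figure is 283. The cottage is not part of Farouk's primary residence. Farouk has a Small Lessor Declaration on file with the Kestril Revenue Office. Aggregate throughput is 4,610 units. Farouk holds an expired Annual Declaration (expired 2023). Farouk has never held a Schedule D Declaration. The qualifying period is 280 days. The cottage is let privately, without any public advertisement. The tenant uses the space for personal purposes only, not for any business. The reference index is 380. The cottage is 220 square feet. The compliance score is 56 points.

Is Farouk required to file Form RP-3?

Yes — Farouk must file Form RP-3.

Exception (a) fails — the Schedule D Declaration is not current.
Exception (b) does not apply: the Annual Declaration is not current.
Exception (c)'s conditions are all satisfied: a current General Exemption Letter is held; a current Provisional Certificate is held. However, paragraphs (g)–(l) must be considered: (g) operates — aggregate throughput is 4,610 units, below the 6,290 units limit. (h) does not operate here (the reference index is 380, short of 411), so (g) stands. (c) is therefore removed.
Exception (d) fails — the number of days the property was let is 92 days, not under 90 days.
Exception (e) fails — the cottage is not part of the primary residence.
Every exception is unavailable, so the rule governs.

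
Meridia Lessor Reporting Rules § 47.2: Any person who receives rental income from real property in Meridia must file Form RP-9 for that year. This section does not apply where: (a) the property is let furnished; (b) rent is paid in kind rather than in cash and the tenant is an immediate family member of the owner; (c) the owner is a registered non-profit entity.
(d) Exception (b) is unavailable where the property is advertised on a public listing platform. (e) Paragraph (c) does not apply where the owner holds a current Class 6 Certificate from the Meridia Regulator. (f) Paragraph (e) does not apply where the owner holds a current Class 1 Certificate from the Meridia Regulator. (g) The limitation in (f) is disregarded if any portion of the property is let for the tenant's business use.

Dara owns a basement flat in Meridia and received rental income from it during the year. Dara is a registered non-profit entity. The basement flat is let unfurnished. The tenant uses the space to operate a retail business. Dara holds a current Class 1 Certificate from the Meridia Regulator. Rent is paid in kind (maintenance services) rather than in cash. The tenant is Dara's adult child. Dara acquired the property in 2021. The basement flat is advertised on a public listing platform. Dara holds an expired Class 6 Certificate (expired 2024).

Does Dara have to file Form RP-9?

Exception (a) does not apply: the property is let unfurnished.
All of (b)'s requirements are met (rent is paid in kind; the tenant is an immediate family member). However, paragraph (d) must be considered: (d) is engaged — the property is publicly advertised. (b) is therefore removed.
Exception (c)'s conditions are all satisfied: Dara is a registered non-profit. Applying paragraphs (e)–(g): (e) does not operate here — no current Class 6 Certificate is held. Exception (c) stands.

No — exception (c) applies; Dara is not required to file Form RP-9.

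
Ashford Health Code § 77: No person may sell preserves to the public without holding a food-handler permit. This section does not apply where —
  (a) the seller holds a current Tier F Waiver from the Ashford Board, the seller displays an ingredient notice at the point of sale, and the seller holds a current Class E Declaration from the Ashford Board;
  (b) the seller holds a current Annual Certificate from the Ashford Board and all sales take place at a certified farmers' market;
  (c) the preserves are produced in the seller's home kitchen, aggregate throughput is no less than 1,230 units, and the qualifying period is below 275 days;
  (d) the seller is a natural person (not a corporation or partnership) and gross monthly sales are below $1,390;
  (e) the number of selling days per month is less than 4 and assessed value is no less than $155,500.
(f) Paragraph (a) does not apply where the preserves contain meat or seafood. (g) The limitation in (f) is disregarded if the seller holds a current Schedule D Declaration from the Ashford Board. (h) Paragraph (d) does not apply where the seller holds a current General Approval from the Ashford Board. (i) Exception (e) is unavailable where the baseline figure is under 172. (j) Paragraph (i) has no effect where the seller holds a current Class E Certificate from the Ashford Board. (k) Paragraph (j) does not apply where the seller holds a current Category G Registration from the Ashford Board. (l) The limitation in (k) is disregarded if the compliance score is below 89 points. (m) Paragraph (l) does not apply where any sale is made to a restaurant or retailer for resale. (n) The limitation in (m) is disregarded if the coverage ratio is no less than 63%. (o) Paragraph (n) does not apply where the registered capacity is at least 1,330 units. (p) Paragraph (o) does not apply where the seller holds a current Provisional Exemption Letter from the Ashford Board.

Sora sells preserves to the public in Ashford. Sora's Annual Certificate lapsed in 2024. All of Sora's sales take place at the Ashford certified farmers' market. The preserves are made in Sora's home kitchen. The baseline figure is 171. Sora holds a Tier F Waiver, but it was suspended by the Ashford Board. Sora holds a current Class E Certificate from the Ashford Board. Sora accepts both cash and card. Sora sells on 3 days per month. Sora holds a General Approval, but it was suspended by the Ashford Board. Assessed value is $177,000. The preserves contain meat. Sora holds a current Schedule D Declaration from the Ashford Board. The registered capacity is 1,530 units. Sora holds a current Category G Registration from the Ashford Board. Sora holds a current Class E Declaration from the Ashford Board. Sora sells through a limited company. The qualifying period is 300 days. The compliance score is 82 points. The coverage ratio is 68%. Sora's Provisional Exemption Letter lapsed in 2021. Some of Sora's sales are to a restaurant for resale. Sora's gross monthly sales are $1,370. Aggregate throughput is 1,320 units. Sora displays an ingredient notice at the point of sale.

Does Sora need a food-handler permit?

Yes — Sora must hold a food-handler permit.

Exception (a) requires that the seller holds a current Tier F Waiver from the Ashford Board; but no current Tier F Waiver is held, so (a) is unavailable.
Exception (b) does not apply: there is no Annual Certificate in force.
Exception (c) fails — the qualifying period is 300 days, not below 275 days.
Exception (d) does not apply: the seller operates through a limited company.
All of (e)'s requirements are met (the number of selling days per month is 3, less than the 4 limit; assessed value is $177,000, meeting the $155,500 threshold). But: (i) operates — the baseline figure is 171, under the 172 limit. (j) applies (a current Class E Certificate is held), but is overridden by (k): (k) is triggered — a current Category G Registration is held. (l) is triggered (the compliance score is 82 points, below the 89 points limit), but is displaced by (m): (m) is engaged — some sales are to a restaurant for resale. (n) is engaged (the coverage ratio is 68%, meeting the 63% threshold), but is overridden by (o): (o) operates against (n): the registered capacity is 1,530 units, meeting the 1,330 units threshold. (p), which would lift (o), does not operate here — no current Provisional Exemption Letter is held. Exception (e) does not apply.
No exception applies. The general rule governs.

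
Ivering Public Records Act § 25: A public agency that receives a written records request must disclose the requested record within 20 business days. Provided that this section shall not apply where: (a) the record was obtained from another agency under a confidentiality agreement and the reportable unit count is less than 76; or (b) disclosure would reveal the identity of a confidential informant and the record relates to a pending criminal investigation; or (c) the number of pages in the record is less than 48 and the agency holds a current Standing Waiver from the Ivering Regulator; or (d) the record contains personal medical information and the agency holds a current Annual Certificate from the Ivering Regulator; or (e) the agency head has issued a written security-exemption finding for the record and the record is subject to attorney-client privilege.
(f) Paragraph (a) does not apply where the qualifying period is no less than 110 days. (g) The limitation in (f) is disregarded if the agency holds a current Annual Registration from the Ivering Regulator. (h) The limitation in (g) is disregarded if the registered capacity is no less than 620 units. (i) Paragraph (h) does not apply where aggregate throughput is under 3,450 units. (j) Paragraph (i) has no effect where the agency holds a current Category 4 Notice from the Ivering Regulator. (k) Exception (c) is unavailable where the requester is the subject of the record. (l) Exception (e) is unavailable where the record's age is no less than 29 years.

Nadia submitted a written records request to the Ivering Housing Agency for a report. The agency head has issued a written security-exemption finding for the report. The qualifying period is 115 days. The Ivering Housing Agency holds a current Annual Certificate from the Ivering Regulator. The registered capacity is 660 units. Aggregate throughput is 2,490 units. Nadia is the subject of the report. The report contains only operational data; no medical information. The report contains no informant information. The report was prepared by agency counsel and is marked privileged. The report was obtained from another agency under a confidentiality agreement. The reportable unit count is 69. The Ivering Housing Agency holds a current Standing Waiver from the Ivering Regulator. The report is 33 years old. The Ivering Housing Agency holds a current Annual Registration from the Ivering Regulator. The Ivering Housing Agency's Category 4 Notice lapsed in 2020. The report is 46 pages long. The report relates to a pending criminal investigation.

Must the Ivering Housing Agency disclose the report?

Exception (a) is satisfied on its face — the report was obtained under a confidentiality agreement; the reportable unit count is 69, less than the 76 limit. Applying paragraphs (f)–(j): (f) would limit (a) — the qualifying period is 115 days, meeting the 110 days threshold — but (g) sets (f) aside: (g) operates against (f): a current Annual Registration is held. (h) would limit (g) — the registered capacity is 660 units, meeting the 620 units threshold — but (i) sets (h) aside: (i) is engaged — aggregate throughput is 2,490 units, under the 3,450 units limit. (j), which would lift (i), is inapplicable — there is no Category 4 Notice in force. Exception (a) stands.
Exception (b) requires that disclosure would reveal the identity of a confidential informant; but the report contains no informant information, so (b) is unavailable.
Exception (c): the number of pages in the record is 46, less than the 48 limit; a current Standing Waiver is held — every condition holds. But applying paragraph (k): (k) applies — Nadia is the subject of the report. (c) is therefore removed.
Exception (d) does not apply: the report contains only operational data.
Exception (e): a written security-exemption finding has been issued; the report is privileged — every condition holds. But: (l) operates — the record's age is 33 years, meeting the 29 years threshold. So (e) is unavailable.

No — exception (a) applies; the Ivering Housing Agency is not required to disclose the report.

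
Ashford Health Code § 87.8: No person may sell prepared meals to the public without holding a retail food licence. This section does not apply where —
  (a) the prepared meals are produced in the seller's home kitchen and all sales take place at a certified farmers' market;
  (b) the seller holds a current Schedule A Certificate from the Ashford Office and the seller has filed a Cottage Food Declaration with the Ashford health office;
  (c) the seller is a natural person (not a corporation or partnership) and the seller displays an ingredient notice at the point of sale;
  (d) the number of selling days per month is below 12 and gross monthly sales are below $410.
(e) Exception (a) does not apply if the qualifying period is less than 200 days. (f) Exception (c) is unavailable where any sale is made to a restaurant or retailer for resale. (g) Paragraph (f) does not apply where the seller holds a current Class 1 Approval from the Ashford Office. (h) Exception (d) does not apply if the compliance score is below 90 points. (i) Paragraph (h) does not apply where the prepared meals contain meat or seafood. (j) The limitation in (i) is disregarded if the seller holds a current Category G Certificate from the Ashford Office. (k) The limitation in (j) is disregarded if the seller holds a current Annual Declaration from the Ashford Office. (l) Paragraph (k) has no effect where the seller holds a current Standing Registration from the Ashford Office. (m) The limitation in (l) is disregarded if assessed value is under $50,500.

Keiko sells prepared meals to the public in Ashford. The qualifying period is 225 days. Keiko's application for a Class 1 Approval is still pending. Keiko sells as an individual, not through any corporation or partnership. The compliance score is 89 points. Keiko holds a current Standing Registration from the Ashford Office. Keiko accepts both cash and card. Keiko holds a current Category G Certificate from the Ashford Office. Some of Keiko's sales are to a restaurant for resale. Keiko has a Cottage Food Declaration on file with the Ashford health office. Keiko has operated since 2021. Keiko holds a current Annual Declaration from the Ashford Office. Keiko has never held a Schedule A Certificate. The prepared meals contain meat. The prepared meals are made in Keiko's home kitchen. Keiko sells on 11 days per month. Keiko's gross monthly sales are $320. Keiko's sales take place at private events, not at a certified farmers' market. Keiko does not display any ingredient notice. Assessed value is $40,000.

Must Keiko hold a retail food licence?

Exception (a) does not apply: sales are at private events, not a certified farmers' market.
Exception (b) does not apply: the Schedule A Certificate is not current.
Exception (c) requires that the seller displays an ingredient notice at the point of sale; but no ingredient notice is displayed, so (c) is unavailable.
Exception (d) is satisfied on its face — the number of selling days per month is 11, below the 12 limit; gross monthly sales are $320, below the $410 limit. Under paragraphs (h)–(m): (h) is triggered (the compliance score is 89 points, below the 90 points limit), but is set aside by (i): (i) operates — the prepared meals contain meat. (j) applies (a current Category G Certificate is held), but yields to (k): (k) operates against (j): a current Annual Declaration is held. (l) would limit (k) — a current Standing Registration is held — but (m) sets (l) aside: (m) operates — assessed value is $40,000, under the $50,500 limit. (d) remains available.

No — exception (d) applies; Keiko is not required to hold a retail food licence.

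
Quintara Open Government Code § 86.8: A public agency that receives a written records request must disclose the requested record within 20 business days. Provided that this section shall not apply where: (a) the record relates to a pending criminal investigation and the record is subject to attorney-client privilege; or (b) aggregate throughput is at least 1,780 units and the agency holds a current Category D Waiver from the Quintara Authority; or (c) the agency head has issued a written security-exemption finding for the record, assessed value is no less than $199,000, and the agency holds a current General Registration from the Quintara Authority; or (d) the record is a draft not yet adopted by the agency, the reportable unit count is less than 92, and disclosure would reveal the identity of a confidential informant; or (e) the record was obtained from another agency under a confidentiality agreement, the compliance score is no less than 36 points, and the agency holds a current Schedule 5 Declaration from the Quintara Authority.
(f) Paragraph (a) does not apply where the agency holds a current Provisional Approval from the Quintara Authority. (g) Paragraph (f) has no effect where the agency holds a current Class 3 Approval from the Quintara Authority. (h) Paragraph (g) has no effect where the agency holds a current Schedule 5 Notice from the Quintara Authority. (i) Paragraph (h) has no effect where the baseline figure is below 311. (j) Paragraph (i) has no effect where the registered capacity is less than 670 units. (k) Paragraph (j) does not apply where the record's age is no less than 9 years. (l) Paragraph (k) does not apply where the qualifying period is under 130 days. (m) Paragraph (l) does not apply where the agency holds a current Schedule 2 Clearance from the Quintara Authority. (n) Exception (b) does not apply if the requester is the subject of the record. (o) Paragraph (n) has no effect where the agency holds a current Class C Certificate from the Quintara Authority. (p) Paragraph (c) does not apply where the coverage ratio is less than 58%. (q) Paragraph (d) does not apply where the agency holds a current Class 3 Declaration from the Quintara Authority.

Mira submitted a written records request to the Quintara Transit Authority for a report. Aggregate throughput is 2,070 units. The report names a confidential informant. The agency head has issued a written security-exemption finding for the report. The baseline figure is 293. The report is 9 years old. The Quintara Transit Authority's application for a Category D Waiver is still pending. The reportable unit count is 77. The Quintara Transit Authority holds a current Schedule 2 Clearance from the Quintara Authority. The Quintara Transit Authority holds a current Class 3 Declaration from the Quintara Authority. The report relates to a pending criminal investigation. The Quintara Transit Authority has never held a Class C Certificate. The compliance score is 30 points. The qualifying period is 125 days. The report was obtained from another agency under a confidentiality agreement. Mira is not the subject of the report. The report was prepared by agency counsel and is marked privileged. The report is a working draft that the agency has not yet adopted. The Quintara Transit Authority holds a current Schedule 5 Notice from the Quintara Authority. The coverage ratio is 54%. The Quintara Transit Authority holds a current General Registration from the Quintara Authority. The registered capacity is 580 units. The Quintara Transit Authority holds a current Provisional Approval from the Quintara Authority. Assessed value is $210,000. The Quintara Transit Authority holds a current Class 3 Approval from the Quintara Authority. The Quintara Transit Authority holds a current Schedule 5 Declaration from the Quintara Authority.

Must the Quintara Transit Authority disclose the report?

No — exception (a) applies; the Quintara Transit Authority is not required to disclose the report.

Exception (a): the report relates to a pending investigation; the report is privileged — every condition holds. Under paragraphs (f)–(m): (f) applies (a current Provisional Approval is held), but is itself disapplied by (g): (g) is triggered — a current Class 3 Approval is held. (h) would limit (g) — a current Schedule 5 Notice is held — but (i) sets (h) aside: (i) applies — the baseline figure is 293, below the 311 limit. (j) would limit (i) — the registered capacity is 580 units, less than the 670 units limit — but (k) sets (j) aside: (k) operates against (j): the record's age is 9 years, meeting the 9 years threshold. (l) would limit (k) — the qualifying period is 125 days, under the 130 days limit — but (m) sets (l) aside: (m) operates against (l): a current Schedule 2 Clearance is held. So (a) applies.
Exception (b) requires that the agency holds a current Category D Waiver from the Quintara Authority; but there is no Category D Waiver in force, so (b) is unavailable.
Exception (c)'s conditions are all satisfied: a written security-exemption finding has been issued; assessed value is $210,000, meeting the $199,000 threshold; a current General Registration is held. But: (p) applies — the coverage ratio is 54%, less than the 58% limit. Exception (c) does not apply.
Exception (d): the report is an unadopted draft; the reportable unit count is 77, less than the 92 limit; the report names a confidential informant — every condition holds. However, paragraph (q) must be considered: (q) applies — a current Class 3 Declaration is held. (d) is therefore removed.
Exception (e) fails — the compliance score is 30 points, short of 36 points.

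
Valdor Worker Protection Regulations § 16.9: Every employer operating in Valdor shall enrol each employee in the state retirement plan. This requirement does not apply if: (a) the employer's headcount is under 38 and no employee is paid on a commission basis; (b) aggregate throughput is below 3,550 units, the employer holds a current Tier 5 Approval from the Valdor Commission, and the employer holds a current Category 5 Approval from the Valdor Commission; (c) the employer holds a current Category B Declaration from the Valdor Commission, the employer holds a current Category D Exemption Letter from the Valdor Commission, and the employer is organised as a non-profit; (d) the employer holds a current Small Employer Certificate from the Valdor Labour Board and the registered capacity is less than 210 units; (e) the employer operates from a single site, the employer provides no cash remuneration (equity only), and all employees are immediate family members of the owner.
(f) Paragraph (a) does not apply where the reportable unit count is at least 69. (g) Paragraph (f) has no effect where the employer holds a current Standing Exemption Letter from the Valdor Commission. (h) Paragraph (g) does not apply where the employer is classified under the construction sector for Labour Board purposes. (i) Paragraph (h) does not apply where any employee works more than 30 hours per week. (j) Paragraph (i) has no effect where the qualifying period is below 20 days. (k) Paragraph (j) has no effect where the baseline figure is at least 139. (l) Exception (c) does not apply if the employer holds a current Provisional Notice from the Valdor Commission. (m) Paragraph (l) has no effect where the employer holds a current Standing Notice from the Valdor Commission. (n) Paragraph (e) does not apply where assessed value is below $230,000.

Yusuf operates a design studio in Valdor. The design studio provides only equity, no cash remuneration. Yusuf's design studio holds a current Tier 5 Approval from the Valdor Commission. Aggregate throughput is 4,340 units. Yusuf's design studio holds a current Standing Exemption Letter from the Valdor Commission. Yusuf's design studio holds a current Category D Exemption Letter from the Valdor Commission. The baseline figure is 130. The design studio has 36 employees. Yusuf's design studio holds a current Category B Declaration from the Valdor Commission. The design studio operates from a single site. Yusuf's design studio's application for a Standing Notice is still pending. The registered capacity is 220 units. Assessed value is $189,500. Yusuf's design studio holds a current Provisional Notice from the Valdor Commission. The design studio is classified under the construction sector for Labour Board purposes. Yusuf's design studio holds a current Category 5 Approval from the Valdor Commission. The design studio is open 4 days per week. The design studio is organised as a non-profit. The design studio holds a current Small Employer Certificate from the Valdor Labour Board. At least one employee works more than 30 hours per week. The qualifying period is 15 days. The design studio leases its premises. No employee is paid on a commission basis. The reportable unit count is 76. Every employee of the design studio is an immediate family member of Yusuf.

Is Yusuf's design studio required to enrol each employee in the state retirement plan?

Yes — Yusuf's design studio must enrol each employee in the state retirement plan.

Exception (a) is satisfied on its face — the employer's headcount is 36, under the 38 limit; no employee is paid on commission. But: (f) operates against (a): the reportable unit count is 76, meeting the 69 threshold. (g) applies (a current Standing Exemption Letter is held), but is overridden by (h): (h) operates against (g): the design studio is classified under the construction sector. (i) would limit (h) — at least one employee exceeds 30 hours/week — but (j) sets (i) aside: (j) operates — the qualifying period is 15 days, below the 20 days limit. (k) does not operate here (the baseline figure is 130, short of 139), so (j) stands. So (a) is unavailable.
Exception (b) fails — aggregate throughput is 4,340 units, not below 3,550 units.
Exception (c)'s conditions are all satisfied: a current Category B Declaration is held; a current Category D Exemption Letter is held; the employer is a non-profit. But applying paragraphs (l)–(m): (l) is engaged — a current Provisional Notice is held. (m) is inapplicable (the Standing Notice is not current), so (l) stands. (c) is therefore removed.
Exception (d) requires that the registered capacity is less than 210 units; but the registered capacity is 220 units, not less than 210 units, so (d) is unavailable.
Exception (e): the employer operates from a single site; remuneration is equity-only; every employee is an immediate family member — every condition holds. However, paragraph (n) must be considered: (n) operates against (e): assessed value is $189,500, below the $230,000 limit. Exception (e) does not apply.
No exception is made out. Yusuf's design studio falls within the general rule.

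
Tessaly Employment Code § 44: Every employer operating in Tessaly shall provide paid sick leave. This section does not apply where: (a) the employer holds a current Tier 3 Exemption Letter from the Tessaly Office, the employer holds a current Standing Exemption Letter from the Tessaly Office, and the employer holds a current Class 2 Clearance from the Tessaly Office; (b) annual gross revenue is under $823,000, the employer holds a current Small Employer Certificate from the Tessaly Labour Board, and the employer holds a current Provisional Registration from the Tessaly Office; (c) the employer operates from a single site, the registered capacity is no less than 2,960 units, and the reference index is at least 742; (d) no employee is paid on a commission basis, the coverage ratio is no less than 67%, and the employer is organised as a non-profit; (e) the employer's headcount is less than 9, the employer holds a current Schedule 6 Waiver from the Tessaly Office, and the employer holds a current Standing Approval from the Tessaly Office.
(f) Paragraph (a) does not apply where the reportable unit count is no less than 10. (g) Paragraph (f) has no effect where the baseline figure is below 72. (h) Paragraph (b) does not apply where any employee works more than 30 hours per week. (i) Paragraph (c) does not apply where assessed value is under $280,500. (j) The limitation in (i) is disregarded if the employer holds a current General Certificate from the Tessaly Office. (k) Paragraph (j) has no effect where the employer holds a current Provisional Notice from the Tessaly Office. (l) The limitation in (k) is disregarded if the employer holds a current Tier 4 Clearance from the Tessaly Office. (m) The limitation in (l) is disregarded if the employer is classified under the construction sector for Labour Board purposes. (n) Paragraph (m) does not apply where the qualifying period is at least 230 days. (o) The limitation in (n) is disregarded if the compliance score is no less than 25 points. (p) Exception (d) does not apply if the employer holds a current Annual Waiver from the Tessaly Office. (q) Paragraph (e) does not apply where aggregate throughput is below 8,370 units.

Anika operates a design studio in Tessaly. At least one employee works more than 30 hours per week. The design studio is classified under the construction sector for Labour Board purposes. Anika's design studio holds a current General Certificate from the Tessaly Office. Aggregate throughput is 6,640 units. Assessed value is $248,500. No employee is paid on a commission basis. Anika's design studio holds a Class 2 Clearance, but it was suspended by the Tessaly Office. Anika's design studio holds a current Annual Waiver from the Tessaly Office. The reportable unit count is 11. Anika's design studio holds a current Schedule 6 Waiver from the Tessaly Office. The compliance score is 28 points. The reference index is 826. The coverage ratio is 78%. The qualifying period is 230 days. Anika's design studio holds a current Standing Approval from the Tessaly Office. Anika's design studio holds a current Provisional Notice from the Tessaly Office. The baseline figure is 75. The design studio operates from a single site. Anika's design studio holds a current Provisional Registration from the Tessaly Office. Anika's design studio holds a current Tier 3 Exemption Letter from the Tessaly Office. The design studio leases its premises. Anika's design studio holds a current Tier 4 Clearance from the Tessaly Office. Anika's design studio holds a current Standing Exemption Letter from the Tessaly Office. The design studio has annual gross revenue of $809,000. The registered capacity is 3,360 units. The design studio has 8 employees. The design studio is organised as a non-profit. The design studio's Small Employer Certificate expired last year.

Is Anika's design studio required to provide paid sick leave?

Yes — Anika's design studio must provide paid sick leave.

Exception (a) does not apply: no current Class 2 Clearance is held.
Exception (b) fails — the Small Employer Certificate has expired.
Exception (c) is satisfied on its face — the employer operates from a single site; the registered capacity is 3,360 units, meeting the 2,960 units threshold; the reference index is 826, meeting the 742 threshold. But: (i) operates — assessed value is $248,500, under the $280,500 limit. (j) would limit (i) — a current General Certificate is held — but (k) sets (j) aside: (k) operates against (j): a current Provisional Notice is held. (l) is engaged (a current Tier 4 Clearance is held), but is itself disapplied by (m): (m) operates against (l): the design studio is classified under the construction sector. (n) operates (the qualifying period is 230 days, meeting the 230 days threshold), but is displaced by (o): (o) operates against (n): the compliance score is 28 points, meeting the 25 points threshold. (c) is therefore removed.
Exception (d) is satisfied on its face — no employee is paid on commission; the coverage ratio is 78%, meeting the 67% threshold; the employer is a non-profit. Turning to paragraph (p): (p) operates against (d): a current Annual Waiver is held. Exception (d) does not apply.
Exception (e)'s conditions are all satisfied: the employer's headcount is 8, less than the 9 limit; a current Schedule 6 Waiver is held; a current Standing Approval is held. But: (q) applies — aggregate throughput is 6,640 units, below the 8,370 units limit. Exception (e) does not apply.
None of the exceptions is available; § 44 applies in full.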